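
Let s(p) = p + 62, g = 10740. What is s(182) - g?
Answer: -10496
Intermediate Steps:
s(p) = 62 + p
s(182) - g = (62 + 182) - 1*10740 = 244 - 10740 = -10496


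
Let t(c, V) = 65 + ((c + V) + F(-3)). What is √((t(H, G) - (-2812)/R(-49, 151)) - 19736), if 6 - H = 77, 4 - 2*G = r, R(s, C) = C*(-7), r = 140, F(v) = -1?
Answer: I*√22136792223/1057 ≈ 140.76*I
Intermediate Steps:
R(s, C) = -7*C
G = -68 (G = 2 - ½*140 = 2 - 70 = -68)
H = -71 (H = 6 - 1*77 = 6 - 77 = -71)
t(c, V) = 64 + V + c (t(c, V) = 65 + ((c + V) - 1) = 65 + ((V + c) - 1) = 65 + (-1 + V + c) = 64 + V + c)
√((t(H, G) - (-2812)/R(-49, 151)) - 19736) = √(((64 - 68 - 71) - (-2812)/((-7*151))) - 19736) = √((-75 - (-2812)/(-1057)) - 19736) = √((-75 - (-2812)*(-1)/1057) - 19736) = √((-75 - 1*2812/1057) - 19736) = √((-75 - 2812/1057) - 19736) = √(-82087/1057 - 19736) = √(-20943039/1057) = I*√22136792223/1057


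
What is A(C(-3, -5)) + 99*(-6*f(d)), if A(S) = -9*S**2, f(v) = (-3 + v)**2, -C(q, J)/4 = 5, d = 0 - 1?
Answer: -13104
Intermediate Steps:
d = -1
C(q, J) = -20 (C(q, J) = -4*5 = -20)
A(C(-3, -5)) + 99*(-6*f(d)) = -9*(-20)**2 + 99*(-6*(-3 - 1)**2) = -9*400 + 99*(-6*(-4)**2) = -3600 + 99*(-6*16) = -3600 + 99*(-96) = -3600 - 9504 = -13104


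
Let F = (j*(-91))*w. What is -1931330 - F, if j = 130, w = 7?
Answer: -1848520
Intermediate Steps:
F = -82810 (F = (130*(-91))*7 = -11830*7 = -82810)
-1931330 - F = -1931330 - 1*(-82810) = -1931330 + 82810 = -1848520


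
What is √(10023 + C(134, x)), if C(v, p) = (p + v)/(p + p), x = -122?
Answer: 10*√372954/61 ≈ 100.11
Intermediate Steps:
C(v, p) = (p + v)/(2*p) (C(v, p) = (p + v)/((2*p)) = (p + v)*(1/(2*p)) = (p + v)/(2*p))
√(10023 + C(134, x)) = √(10023 + (½)*(-122 + 134)/(-122)) = √(10023 + (½)*(-1/122)*12) = √(10023 - 3/61) = √(611400/61) = 10*√372954/61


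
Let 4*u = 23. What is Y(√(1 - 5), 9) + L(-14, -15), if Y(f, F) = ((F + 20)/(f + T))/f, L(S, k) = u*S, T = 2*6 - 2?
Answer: -8401/104 - 145*I/104 ≈ -80.779 - 1.3942*I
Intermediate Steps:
u = 23/4 (u = (¼)*23 = 23/4 ≈ 5.7500)
T = 10 (T = 12 - 2 = 10)
L(S, k) = 23*S/4
Y(f, F) = (20 + F)/(f*(10 + f)) (Y(f, F) = ((F + 20)/(f + 10))/f = ((20 + F)/(10 + f))/f = (20 + F)/(f*(10 + f)))
Y(√(1 - 5), 9) + L(-14, -15) = (20 + 9)/((√(1 - 5))*(10 + √(1 - 5))) + (23/4)*(-14) = 29/(√(-4)*(10 + √(-4))) - 161/2 = 29/((2*I)*(10 + 2*I)) - 161/2 = -I/2*((10 - 2*I)/104)*29 - 161/2 = -29*I*(10 - 2*I)/208 - 161/2 = -161/2 - 29*I*(10 - 2*I)/208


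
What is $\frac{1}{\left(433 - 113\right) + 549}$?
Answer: $\frac{1}{869} \approx 0.0011507$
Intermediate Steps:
$\frac{1}{\left(433 - 113\right) + 549} = \frac{1}{320 + 549} = \frac{1}{869}$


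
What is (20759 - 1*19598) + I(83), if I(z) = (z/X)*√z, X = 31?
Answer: 1161 + 83*√83/31 ≈ 1185.4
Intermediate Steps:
I(z) = z^(3/2)/31 (I(z) = (z/31)*√z = z^(3/2)/31)
(20759 - 1*19598) + I(83) = (20759 - 1*19598) + 83^(3/2)/31 = (20759 - 19598) + (83*√83)/31 = 1161 + 83*√83/31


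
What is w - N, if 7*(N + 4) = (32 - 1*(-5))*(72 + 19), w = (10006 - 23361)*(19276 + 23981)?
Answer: -577697712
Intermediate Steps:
w = -577697235 (w = -13355*43257 = -577697235)
N = 477 (N = -4 + ((32 - 1*(-5))*(72 + 19))/7 = -4 + ((32 + 5)*91)/7 = -4 + (37*91)/7 = -4 + (1/7)*3367 = -4 + 481 = 477)
w - N = -577697235 - 1*477 = -577697235 - 477 = -577697712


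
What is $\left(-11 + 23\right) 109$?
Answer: $1308$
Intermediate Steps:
$\left(-11 + 23\right) 109 = 12 \cdot 109 = 1308$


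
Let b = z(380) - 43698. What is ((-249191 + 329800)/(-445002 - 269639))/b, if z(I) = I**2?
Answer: -80609/71965777982 ≈ -1.1201e-6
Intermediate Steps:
b = 100702 (b = 380**2 - 43698 = 144400 - 43698 = 100702)
((-249191 + 329800)/(-445002 - 269639))/b = ((-249191 + 329800)/(-445002 - 269639))/100702 = (80609/(-714641))*(1/100702) = (80609*(-1/714641))*(1/100702) = -80609/714641*1/100702 = -80609/71965777982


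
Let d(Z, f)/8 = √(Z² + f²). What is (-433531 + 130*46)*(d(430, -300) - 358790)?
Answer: 153401023290 - 34204080*√2749 ≈ 1.5161e+11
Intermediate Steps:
d(Z, f) = 8*√(Z² + f²)
(-433531 + 130*46)*(d(430, -300) - 358790) = (-433531 + 130*46)*(8*√(430² + (-300)²) - 358790) = (-433531 + 5980)*(8*√(184900 + 90000) - 358790) = -427551*(8*√274900 - 358790) = -427551*(8*(10*√2749) - 358790) = -427551*(80*√2749 - 358790) = -427551*(-358790 + 80*√2749) = 153401023290 - 34204080*√2749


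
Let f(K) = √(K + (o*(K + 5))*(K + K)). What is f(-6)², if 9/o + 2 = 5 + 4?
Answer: 66/7 ≈ 9.4286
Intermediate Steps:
o = 9/7 (o = 9/(-2 + (5 + 4)) = 9/(-2 + 9) = 9/7 ≈ 1.2857)
f(K) = √(K + 2*K*(45/7 + 9*K/7)) (f(K) = √(K + (9*(K + 5)/7)*(K + K)) = √(K + (9*(5 + K)/7)*(2*K)) = √(K + (45/7 + 9*K/7)*(2*K)) = √(K + 2*K*(45/7 + 9*K/7)))
f(-6)² = (√7*√(-6*(97 + 18*(-6)))/7)² = (√7*√(-6*(97 - 108))/7)² = (√7*√(-6*(-11))/7)² = (√7*√66/7)² = (√462/7)² = 66/7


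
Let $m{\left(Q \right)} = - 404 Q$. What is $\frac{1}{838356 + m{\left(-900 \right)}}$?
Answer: $\frac{1}{1201956} \approx 8.3198 \cdot 10^{-7}$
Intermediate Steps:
$\frac{1}{838356 + m{\left(-900 \right)}} = \frac{1}{838356 - -363600} = \frac{1}{838356 + 363600} = \frac{1}{1201956}$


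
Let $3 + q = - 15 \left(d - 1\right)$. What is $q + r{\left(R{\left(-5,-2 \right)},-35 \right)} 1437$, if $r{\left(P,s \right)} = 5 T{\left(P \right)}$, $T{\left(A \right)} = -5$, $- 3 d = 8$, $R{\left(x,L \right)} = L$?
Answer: $-35873$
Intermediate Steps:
$d = - \frac{8}{3}$ ($d = \left(- \frac{1}{3}\right) 8 = - \frac{8}{3} \approx -2.6667$)
$q = 52$ ($q = -3 - 15 \left(- \frac{8}{3} - 1\right) = -3 - -55 = -3 + 55 = 52$)
$r{\left(P,s \right)} = -25$ ($r{\left(P,s \right)} = 5 \left(-5\right) = -25$)
$q + r{\left(R{\left(-5,-2 \right)},-35 \right)} 1437 = 52 - 35925 = -35873$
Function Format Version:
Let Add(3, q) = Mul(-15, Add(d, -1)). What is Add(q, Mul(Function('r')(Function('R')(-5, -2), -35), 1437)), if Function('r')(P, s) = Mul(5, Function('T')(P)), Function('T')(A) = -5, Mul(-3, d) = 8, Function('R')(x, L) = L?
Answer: -35873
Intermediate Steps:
d = Rational(-8, 3) (d = Mul(Rational(-1, 3), 8) = Rational(-8, 3) ≈ -2.6667)
q = 52 (q = Add(-3, Mul(-15, Add(Rational(-8, 3), -1))) = Add(-3, Mul(-15, Rational(-11, 3))) = Add(-3, 55) = 52)
Function('r')(P, s) = -25 (Function('r')(P, s) = Mul(5, -5) = -25)
Add(q, Mul(Function('r')(Function('R')(-5, -2), -35), 1437)) = Add(52, Mul(-25, 1437)) = Add(52, -35925) = -35873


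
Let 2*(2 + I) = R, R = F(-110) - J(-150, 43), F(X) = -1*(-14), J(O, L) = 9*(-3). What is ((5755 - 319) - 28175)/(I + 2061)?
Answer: -45478/4159 ≈ -10.935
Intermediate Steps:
J(O, L) = -27
F(X) = 14
R = 41 (R = 14 - 1*(-27) = 14 + 27 = 41)
I = 37/2 (I = -2 + (1/2)*41 = -2 + 41/2 = 37/2 ≈ 18.500)
((5755 - 319) - 28175)/(I + 2061) = ((5755 - 319) - 28175)/(37/2 + 2061) = (5436 - 28175)/(4159/2) = -22739*2/4159 = -45478/4159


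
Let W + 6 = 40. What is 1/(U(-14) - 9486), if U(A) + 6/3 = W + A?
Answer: -1/9468 ≈ -0.00010562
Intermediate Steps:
W = 34 (W = -6 + 40 = 34)
U(A) = 32 + A (U(A) = -2 + (34 + A) = 32 + A)
1/(U(-14) - 9486) = 1/((32 - 14) - 9486) = 1/(18 - 9486) = 1/(-9468) = -1/9468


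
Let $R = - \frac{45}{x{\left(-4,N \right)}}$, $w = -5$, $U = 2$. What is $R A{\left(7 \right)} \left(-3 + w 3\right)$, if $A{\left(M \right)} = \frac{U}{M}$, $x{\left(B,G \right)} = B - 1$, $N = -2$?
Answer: $- \frac{324}{7} \approx -46.286$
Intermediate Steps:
$x{\left(B,G \right)} = -1 + B$
$A{\left(M \right)} = \frac{2}{M}$
$R = 9$ ($R = - \frac{45}{-1 - 4} = - \frac{45}{-5} = \left(-45\right) \left(- \frac{1}{5}\right) = 9$)
$R A{\left(7 \right)} \left(-3 + w 3\right) = 9 \cdot \frac{2}{7} \left(-3 - 15\right) = 9 \cdot 2 \cdot \frac{1}{7} \left(-3 - 15\right) = 9 \cdot \frac{2}{7} \left(-18\right) = \frac{18}{7} \left(-18\right) = - \frac{324}{7}$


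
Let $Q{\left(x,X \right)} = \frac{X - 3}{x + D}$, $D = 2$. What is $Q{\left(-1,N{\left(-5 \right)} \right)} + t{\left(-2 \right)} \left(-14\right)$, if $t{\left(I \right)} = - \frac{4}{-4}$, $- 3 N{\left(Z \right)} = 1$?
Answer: $- \frac{52}{3} \approx -17.333$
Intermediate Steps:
$N{\left(Z \right)} = - \frac{1}{3}$ ($N{\left(Z \right)} = \left(- \frac{1}{3}\right) 1 = - \frac{1}{3}$)
$t{\left(I \right)} = 1$ ($t{\left(I \right)} = \left(-4\right) \left(- \frac{1}{4}\right) = 1$)
$Q{\left(x,X \right)} = \frac{-3 + X}{2 + x}$ ($Q{\left(x,X \right)} = \frac{X - 3}{x + 2} = \frac{-3 + X}{2 + x}$)
$Q{\left(-1,N{\left(-5 \right)} \right)} + t{\left(-2 \right)} \left(-14\right) = \frac{-3 - \frac{1}{3}}{2 - 1} + 1 \left(-14\right) = 1^{-1} \left(- \frac{10}{3}\right) - 14 = 1 \left(- \frac{10}{3}\right) - 14 = - \frac{10}{3} - 14 = - \frac{52}{3}$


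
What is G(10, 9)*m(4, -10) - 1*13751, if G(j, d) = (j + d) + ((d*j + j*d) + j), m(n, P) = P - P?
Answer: -13751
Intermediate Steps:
m(n, P) = 0
G(j, d) = d + 2*j + 2*d*j (G(j, d) = (d + j) + ((d*j + d*j) + j) = (d + j) + (2*d*j + j) = (d + j) + (j + 2*d*j) = d + 2*j + 2*d*j)
G(10, 9)*m(4, -10) - 1*13751 = (9 + 2*10 + 2*9*10)*0 - 1*13751 = (9 + 20 + 180)*0 - 13751 = 209*0 - 13751 = 0 - 13751 = -13751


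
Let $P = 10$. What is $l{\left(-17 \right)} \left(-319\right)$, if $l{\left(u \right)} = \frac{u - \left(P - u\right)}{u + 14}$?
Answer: $- \frac{14036}{3} \approx -4678.7$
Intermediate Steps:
$l{\left(u \right)} = \frac{-10 + 2 u}{14 + u}$ ($l{\left(u \right)} = \frac{u + \left(u - 10\right)}{u + 14} = \frac{u + \left(u - 10\right)}{14 + u} = \frac{u + \left(-10 + u\right)}{14 + u} = \frac{-10 + 2 u}{14 + u}$)
$l{\left(-17 \right)} \left(-319\right) = \frac{2 \left(-5 - 17\right)}{14 - 17} \left(-319\right) = 2 \frac{1}{-3} \left(-22\right) \left(-319\right) = 2 \left(- \frac{1}{3}\right) \left(-22\right) \left(-319\right) = \frac{44}{3} \left(-319\right) = - \frac{14036}{3}$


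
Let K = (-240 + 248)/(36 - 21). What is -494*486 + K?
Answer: -3601252/15 ≈ -2.4008e+5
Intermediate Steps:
K = 8/15 ≈ 0.53333
-494*486 + K = -494*486 + 8/15 = -240084 + 8/15 = -3601252/15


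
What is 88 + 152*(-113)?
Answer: -17088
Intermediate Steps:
88 + 152*(-113) = 88 - 17176 = -17088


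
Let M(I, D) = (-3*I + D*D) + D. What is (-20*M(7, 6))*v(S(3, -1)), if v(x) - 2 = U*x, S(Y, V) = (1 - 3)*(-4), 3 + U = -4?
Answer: 22680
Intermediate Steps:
U = -7 (U = -3 - 4 = -7)
S(Y, V) = 8 (S(Y, V) = -2*(-4) = 8)
v(x) = 2 - 7*x
M(I, D) = D + D**2 - 3*I (M(I, D) = (-3*I + D**2) + D = (D**2 - 3*I) + D = D + D**2 - 3*I)
(-20*M(7, 6))*v(S(3, -1)) = (-20*(6 + 6**2 - 3*7))*(2 - 7*8) = (-20*(6 + 36 - 21))*(2 - 56) = -20*21*(-54) = -420*(-54) = 22680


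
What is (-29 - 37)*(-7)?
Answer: 462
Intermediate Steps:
(-29 - 37)*(-7) = -66*(-7) = 462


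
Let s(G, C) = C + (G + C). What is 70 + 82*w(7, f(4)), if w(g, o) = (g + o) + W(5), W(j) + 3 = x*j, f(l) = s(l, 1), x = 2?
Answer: 1710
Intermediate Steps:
s(G, C) = G + 2*C (s(G, C) = C + (C + G) = G + 2*C)
f(l) = 2 + l (f(l) = l + 2*1 = l + 2 = 2 + l)
W(j) = -3 + 2*j
w(g, o) = 7 + g + o (w(g, o) = (g + o) + (-3 + 2*5) = (g + o) + (-3 + 10) = (g + o) + 7 = 7 + g + o)
70 + 82*w(7, f(4)) = 70 + 82*(7 + 7 + (2 + 4)) = 70 + 82*(7 + 7 + 6) = 70 + 82*20 = 70 + 1640 = 1710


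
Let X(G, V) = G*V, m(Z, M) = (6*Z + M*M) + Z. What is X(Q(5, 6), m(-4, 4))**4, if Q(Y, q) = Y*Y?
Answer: 8100000000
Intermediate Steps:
m(Z, M) = M**2 + 7*Z (m(Z, M) = (6*Z + M**2) + Z = (M**2 + 6*Z) + Z = M**2 + 7*Z)
Q(Y, q) = Y**2
X(Q(5, 6), m(-4, 4))**4 = (5**2*(4**2 + 7*(-4)))**4 = (25*(16 - 28))**4 = (25*(-12))**4 = (-300)**4 = 8100000000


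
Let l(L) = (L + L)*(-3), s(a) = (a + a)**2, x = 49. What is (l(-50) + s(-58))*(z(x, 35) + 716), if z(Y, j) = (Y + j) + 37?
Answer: 11513772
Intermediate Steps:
s(a) = 4*a**2 (s(a) = (2*a)**2 = 4*a**2)
l(L) = -6*L (l(L) = (2*L)*(-3) = -6*L)
z(Y, j) = 37 + Y + j
(l(-50) + s(-58))*(z(x, 35) + 716) = (-6*(-50) + 4*(-58)**2)*((37 + 49 + 35) + 716) = (300 + 4*3364)*(121 + 716) = (300 + 13456)*837 = 13756*837 = 11513772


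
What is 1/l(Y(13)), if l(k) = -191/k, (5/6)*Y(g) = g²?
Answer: -1014/955 ≈ -1.0618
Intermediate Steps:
Y(g) = 6*g²/5
1/l(Y(13)) = 1/(-191/((6/5)*13²)) = 1/(-191/((6/5)*169)) = 1/(-191/1014/5) = 1/(-191*5/1014) = 1/(-955/1014) = -1014/955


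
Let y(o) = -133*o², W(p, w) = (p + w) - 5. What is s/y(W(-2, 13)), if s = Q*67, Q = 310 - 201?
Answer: -7303/4788 ≈ -1.5253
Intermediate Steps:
Q = 109
W(p, w) = -5 + p + w
s = 7303 (s = 109*67 = 7303)
s/y(W(-2, 13)) = 7303/((-133*(-5 - 2 + 13)²)) = 7303/((-133*6²)) = 7303/((-133*36)) = 7303/(-4788) = 7303*(-1/4788) = -7303/4788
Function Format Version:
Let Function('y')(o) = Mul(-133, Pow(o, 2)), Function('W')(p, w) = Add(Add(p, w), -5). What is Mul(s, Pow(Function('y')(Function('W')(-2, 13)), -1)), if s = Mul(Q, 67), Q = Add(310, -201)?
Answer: Rational(-7303, 4788) ≈ -1.5253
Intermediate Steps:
Q = 109
Function('W')(p, w) = Add(-5, p, w)
s = 7303 (s = Mul(109, 67) = 7303)
Mul(s, Pow(Function('y')(Function('W')(-2, 13)), -1)) = Mul(7303, Pow(Mul(-133, Pow(Add(-5, -2, 13), 2)), -1)) = Mul(7303, Pow(Mul(-133, Pow(6, 2)), -1)) = Mul(7303, Pow(Mul(-133, 36), -1)) = Mul(7303, Pow(-4788, -1)) = Mul(7303, Rational(-1, 4788)) = Rational(-7303, 4788)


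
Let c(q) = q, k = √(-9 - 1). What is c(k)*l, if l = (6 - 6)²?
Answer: 0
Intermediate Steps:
k = I*√10 (k = √(-10) = I*√10 ≈ 3.1623*I)
l = 0 (l = 0² = 0)
c(k)*l = (I*√10)*0 = 0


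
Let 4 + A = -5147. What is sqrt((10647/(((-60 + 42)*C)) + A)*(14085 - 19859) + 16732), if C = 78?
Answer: sqrt(1072886118)/6 ≈ 5459.2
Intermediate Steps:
A = -5151 (A = -4 - 5147 = -5151)
sqrt((10647/(((-60 + 42)*C)) + A)*(14085 - 19859) + 16732) = sqrt((10647/(((-60 + 42)*78)) - 5151)*(14085 - 19859) + 16732) = sqrt((10647/((-18*78)) - 5151)*(-5774) + 16732) = sqrt((10647/(-1404) - 5151)*(-5774) + 16732) = sqrt((10647*(-1/1404) - 5151)*(-5774) + 16732) = sqrt((-91/12 - 5151)*(-5774) + 16732) = sqrt(-61903/12*(-5774) + 16732) = sqrt(178713961/6 + 16732) = sqrt(178814353/6) = sqrt(1072886118)/6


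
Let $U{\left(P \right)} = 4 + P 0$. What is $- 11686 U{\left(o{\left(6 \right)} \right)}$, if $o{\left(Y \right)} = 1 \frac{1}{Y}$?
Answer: $-46744$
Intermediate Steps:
$o{\left(Y \right)} = \frac{1}{Y}$
$U{\left(P \right)} = 4$ ($U{\left(P \right)} = 4 + 0 = 4$)
$- 11686 U{\left(o{\left(6 \right)} \right)} = \left(-11686\right) 4 = -46744$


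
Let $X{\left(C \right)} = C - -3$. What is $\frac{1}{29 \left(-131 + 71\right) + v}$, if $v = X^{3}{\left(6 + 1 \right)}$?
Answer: $- \frac{1}{740} \approx -0.0013514$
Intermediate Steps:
$X{\left(C \right)} = 3 + C$ ($X{\left(C \right)} = C + 3 = 3 + C$)
$v = 1000$ ($v = \left(3 + \left(6 + 1\right)\right)^{3} = \left(3 + 7\right)^{3} = 10^{3} = 1000$)
$\frac{1}{29 \left(-131 + 71\right) + v} = \frac{1}{29 \left(-131 + 71\right) + 1000} = \frac{1}{29 \left(-60\right) + 1000} = \frac{1}{-1740 + 1000} = \frac{1}{-740} = - \frac{1}{740}$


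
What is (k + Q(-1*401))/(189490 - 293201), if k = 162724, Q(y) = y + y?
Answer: -161922/103711 ≈ -1.5613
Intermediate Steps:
Q(y) = 2*y
(k + Q(-1*401))/(189490 - 293201) = (162724 + 2*(-1*401))/(189490 - 293201) = (162724 + 2*(-401))/(-103711) = (162724 - 802)*(-1/103711) = 161922*(-1/103711) = -161922/103711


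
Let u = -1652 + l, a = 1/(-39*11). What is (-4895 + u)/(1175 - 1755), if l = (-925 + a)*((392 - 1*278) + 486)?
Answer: 80301421/82940 ≈ 968.19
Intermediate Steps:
a = -1/429 (a = 1/(-429) = -1/429 ≈ -0.0023310)
l = -79365200/143 (l = (-925 - 1/429)*((392 - 1*278) + 486) = -396826*((392 - 278) + 486)/429 = -396826*(114 + 486)/429 = -396826/429*600 = -79365200/143 ≈ -5.5500e+5)
u = -79601436/143 (u = -1652 - 79365200/143 = -79601436/143 ≈ -5.5665e+5)
(-4895 + u)/(1175 - 1755) = (-4895 - 79601436/143)/(1175 - 1755) = -80301421/143/(-580) = -80301421/143*(-1/580) = 80301421/82940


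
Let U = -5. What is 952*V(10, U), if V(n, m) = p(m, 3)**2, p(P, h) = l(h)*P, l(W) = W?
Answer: 214200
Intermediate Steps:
p(P, h) = P*h (p(P, h) = h*P = P*h)
V(n, m) = 9*m**2 (V(n, m) = (m*3)**2 = (3*m)**2 = 9*m**2)
952*V(10, U) = 952*(9*(-5)**2) = 952*(9*25) = 952*225 = 214200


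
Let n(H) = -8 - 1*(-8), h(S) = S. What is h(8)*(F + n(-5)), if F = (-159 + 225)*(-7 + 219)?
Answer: 111936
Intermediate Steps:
n(H) = 0 (n(H) = -8 + 8 = 0)
F = 13992 (F = 66*212 = 13992)
h(8)*(F + n(-5)) = 8*(13992 + 0) = 8*13992 = 111936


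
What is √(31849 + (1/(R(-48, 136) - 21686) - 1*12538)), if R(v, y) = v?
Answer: √9121874403382/21734 ≈ 138.96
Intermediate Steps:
√(31849 + (1/(R(-48, 136) - 21686) - 1*12538)) = √(31849 + (1/(-48 - 21686) - 1*12538)) = √(31849 + (1/(-21734) - 12538)) = √(31849 + (-1/21734 - 12538)) = √(31849 - 272500893/21734) = √(419705273/21734) = √9121874403382/21734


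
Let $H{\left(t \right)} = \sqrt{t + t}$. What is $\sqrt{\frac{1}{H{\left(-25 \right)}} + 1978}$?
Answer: $\frac{\sqrt{197800 - 10 i \sqrt{2}}}{10} \approx 44.475 - 0.0015899 i$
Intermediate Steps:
$H{\left(t \right)} = \sqrt{2} \sqrt{t}$ ($H{\left(t \right)} = \sqrt{2 t} = \sqrt{2} \sqrt{t}$)
$\sqrt{\frac{1}{H{\left(-25 \right)}} + 1978} = \sqrt{\frac{1}{\sqrt{2} \sqrt{-25}} + 1978} = \sqrt{\frac{1}{\sqrt{2} \cdot 5 i} + 1978} = \sqrt{\frac{1}{5 i \sqrt{2}} + 1978} = \sqrt{- \frac{i \sqrt{2}}{10} + 1978} = \sqrt{1978 - \frac{i \sqrt{2}}{10}}$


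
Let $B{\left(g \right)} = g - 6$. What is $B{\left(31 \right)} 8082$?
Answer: $202050$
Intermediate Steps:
$B{\left(g \right)} = -6 + g$
$B{\left(31 \right)} 8082 = \left(-6 + 31\right) 8082 = 25 \cdot 8082 = 202050$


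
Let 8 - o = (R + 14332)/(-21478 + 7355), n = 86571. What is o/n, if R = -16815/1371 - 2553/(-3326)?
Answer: 193500552803/1858394186599806 ≈ 0.00010412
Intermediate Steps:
R = -17475509/1519982 (R = -16815*1/1371 - 2553*(-1/3326) = -5605/457 + 2553/3326 = -17475509/1519982 ≈ -11.497)
o = 193500552803/21466705786 (o = 8 - (-17475509/1519982 + 14332)/(-21478 + 7355) = 8 - 21766906515/(1519982*(-14123)) = 8 - 21766906515*(-1)/(1519982*14123) = 8 - 1*(-21766906515/21466705786) = 8 + 21766906515/21466705786 = 193500552803/21466705786 ≈ 9.0140)
o/n = (193500552803/21466705786)/86571 = (193500552803/21466705786)*(1/86571) = 193500552803/1858394186599806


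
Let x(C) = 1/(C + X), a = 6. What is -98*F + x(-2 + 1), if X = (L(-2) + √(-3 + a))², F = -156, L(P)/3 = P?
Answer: 7735747/506 + 3*√3/253 ≈ 15288.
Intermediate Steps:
L(P) = 3*P
X = (-6 + √3)² (X = (3*(-2) + √(-3 + 6))² = (-6 + √3)² ≈ 18.215)
x(C) = 1/(C + (6 - √3)²)
-98*F + x(-2 + 1) = -98*(-156) + 1/((-2 + 1) + (6 - √3)²) = 15288 + 1/(-1 + (6 - √3)²)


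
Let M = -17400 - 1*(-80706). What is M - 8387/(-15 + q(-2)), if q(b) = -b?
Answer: 831365/13 ≈ 63951.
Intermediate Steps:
M = 63306 (M = -17400 + 80706 = 63306)
M - 8387/(-15 + q(-2)) = 63306 - 8387/(-15 - 1*(-2)) = 63306 - 8387/(-15 + 2) = 63306 - 8387/(-13) = 63306 - 1/13*(-8387) = 63306 + 8387/13 = 831365/13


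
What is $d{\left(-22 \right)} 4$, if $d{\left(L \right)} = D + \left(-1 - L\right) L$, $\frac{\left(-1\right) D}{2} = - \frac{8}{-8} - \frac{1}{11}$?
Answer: $- \frac{20408}{11} \approx -1855.3$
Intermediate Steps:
$D = - \frac{20}{11}$ ($D = - 2 \left(- \frac{8}{-8} - \frac{1}{11}\right) = - 2 \left(\left(-8\right) \left(- \frac{1}{8}\right) - \frac{1}{11}\right) = - 2 \left(1 - \frac{1}{11}\right) = \left(-2\right) \frac{10}{11} = - \frac{20}{11} \approx -1.8182$)
$d{\left(L \right)} = - \frac{20}{11} + L \left(-1 - L\right)$ ($d{\left(L \right)} = - \frac{20}{11} + \left(-1 - L\right) L = - \frac{20}{11} + L \left(-1 - L\right)$)
$d{\left(-22 \right)} 4 = \left(- \frac{20}{11} - -22 - \left(-22\right)^{2}\right) 4 = \left(- \frac{20}{11} + 22 - 484\right) 4 = \left(- \frac{5102}{11}\right) 4 = - \frac{20408}{11}$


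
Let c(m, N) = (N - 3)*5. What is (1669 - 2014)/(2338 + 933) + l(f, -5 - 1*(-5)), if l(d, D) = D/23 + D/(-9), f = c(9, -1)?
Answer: -345/3271 ≈ -0.10547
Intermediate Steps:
c(m, N) = -15 + 5*N (c(m, N) = (-3 + N)*5 = -15 + 5*N)
f = -20 (f = -15 + 5*(-1) = -15 - 5 = -20)
l(d, D) = -14*D/207 (l(d, D) = D*(1/23) + D*(-1/9) = D/23 - D/9 = -14*D/207)
(1669 - 2014)/(2338 + 933) + l(f, -5 - 1*(-5)) = (1669 - 2014)/(2338 + 933) - 14*(-5 - 1*(-5))/207 = -345/3271 - 14*(-5 + 5)/207 = -345*1/3271 - 14/207*0 = -345/3271 + 0 = -345/3271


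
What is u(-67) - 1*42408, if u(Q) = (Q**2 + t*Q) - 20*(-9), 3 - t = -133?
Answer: -46851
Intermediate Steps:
t = 136 (t = 3 - 1*(-133) = 3 + 133 = 136)
u(Q) = 180 + Q**2 + 136*Q (u(Q) = (Q**2 + 136*Q) - 20*(-9) = (Q**2 + 136*Q) + 180 = 180 + Q**2 + 136*Q)
u(-67) - 1*42408 = (180 + (-67)**2 + 136*(-67)) - 1*42408 = (180 + 4489 - 9112) - 42408 = -4443 - 42408 = -46851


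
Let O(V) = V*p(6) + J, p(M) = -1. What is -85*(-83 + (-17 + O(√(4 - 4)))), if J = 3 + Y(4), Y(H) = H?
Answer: 7905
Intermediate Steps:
J = 7 (J = 3 + 4 = 7)
O(V) = 7 - V (O(V) = V*(-1) + 7 = -V + 7 = 7 - V)
-85*(-83 + (-17 + O(√(4 - 4)))) = -85*(-83 + (-17 + (7 - √(4 - 4)))) = -85*(-83 + (-17 + (7 - √0))) = -85*(-83 + (-17 + (7 - 1*0))) = -85*(-83 + (-17 + (7 + 0))) = -85*(-83 + (-17 + 7)) = -85*(-83 - 10) = -85*(-93) = 7905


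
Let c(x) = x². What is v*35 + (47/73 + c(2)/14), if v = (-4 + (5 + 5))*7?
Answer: 751645/511 ≈ 1470.9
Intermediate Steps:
v = 42 (v = (-4 + 10)*7 = 6*7 = 42)
v*35 + (47/73 + c(2)/14) = 42*35 + (47/73 + 2²/14) = 1470 + (47*(1/73) + 4*(1/14)) = 1470 + (47/73 + 2/7) = 1470 + 475/511 = 751645/511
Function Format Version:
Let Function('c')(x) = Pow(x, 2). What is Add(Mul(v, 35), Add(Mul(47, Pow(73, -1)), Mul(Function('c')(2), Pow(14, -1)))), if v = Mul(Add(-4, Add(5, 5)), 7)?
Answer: Rational(751645, 511) ≈ 1470.9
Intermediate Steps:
v = 42 (v = Mul(Add(-4, 10), 7) = Mul(6, 7) = 42)
Add(Mul(v, 35), Add(Mul(47, Pow(73, -1)), Mul(Function('c')(2), Pow(14, -1)))) = Add(Mul(42, 35), Add(Mul(47, Pow(73, -1)), Mul(Pow(2, 2), Pow(14, -1)))) = Add(1470, Add(Mul(47, Rational(1, 73)), Mul(4, Rational(1, 14)))) = Add(1470, Add(Rational(47, 73), Rational(2, 7))) = Add(1470, Rational(475, 511)) = Rational(751645, 511)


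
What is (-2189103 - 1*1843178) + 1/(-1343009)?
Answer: -5415389673530/1343009 ≈ -4.0323e+6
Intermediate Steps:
(-2189103 - 1*1843178) + 1/(-1343009) = (-2189103 - 1843178) - 1/1343009 = -4032281 - 1/1343009 = -5415389673530/1343009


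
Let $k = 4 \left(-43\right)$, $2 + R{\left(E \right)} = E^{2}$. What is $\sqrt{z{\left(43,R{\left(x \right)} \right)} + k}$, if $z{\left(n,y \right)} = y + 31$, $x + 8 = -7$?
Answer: $\sqrt{82} \approx 9.0554$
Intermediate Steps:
$x = -15$ ($x = -8 - 7 = -15$)
$R{\left(E \right)} = -2 + E^{2}$
$z{\left(n,y \right)} = 31 + y$
$k = -172$
$\sqrt{z{\left(43,R{\left(x \right)} \right)} + k} = \sqrt{\left(31 - \left(2 - \left(-15\right)^{2}\right)\right) - 172} = \sqrt{\left(31 + \left(-2 + 225\right)\right) - 172} = \sqrt{\left(31 + 223\right) - 172} = \sqrt{254 - 172} = \sqrt{82}$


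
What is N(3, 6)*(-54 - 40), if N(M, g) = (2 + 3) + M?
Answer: -752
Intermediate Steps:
N(M, g) = 5 + M
N(3, 6)*(-54 - 40) = (5 + 3)*(-54 - 40) = 8*(-94) = -752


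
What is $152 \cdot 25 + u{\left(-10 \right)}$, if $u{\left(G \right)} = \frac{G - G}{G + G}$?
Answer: $3800$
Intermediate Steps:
$u{\left(G \right)} = 0$ ($u{\left(G \right)} = \frac{0}{2 G} = 0 \frac{1}{2 G} = 0$)
$152 \cdot 25 + u{\left(-10 \right)} = 152 \cdot 25 + 0 = 3800 + 0 = 3800$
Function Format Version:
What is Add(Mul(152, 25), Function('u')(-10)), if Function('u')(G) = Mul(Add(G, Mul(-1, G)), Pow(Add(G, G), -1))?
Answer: 3800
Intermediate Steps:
Function('u')(G) = 0 (Function('u')(G) = Mul(0, Pow(Mul(2, G), -1)) = Mul(0, Mul(Rational(1, 2), Pow(G, -1))) = 0)
Add(Mul(152, 25), Function('u')(-10)) = Add(Mul(152, 25), 0) = Add(3800, 0) = 3800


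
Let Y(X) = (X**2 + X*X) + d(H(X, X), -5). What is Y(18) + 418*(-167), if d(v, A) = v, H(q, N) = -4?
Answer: -69162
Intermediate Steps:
Y(X) = -4 + 2*X**2 (Y(X) = (X**2 + X*X) - 4 = (X**2 + X**2) - 4 = 2*X**2 - 4 = -4 + 2*X**2)
Y(18) + 418*(-167) = (-4 + 2*18**2) + 418*(-167) = (-4 + 2*324) - 69806 = (-4 + 648) - 69806 = 644 - 69806 = -69162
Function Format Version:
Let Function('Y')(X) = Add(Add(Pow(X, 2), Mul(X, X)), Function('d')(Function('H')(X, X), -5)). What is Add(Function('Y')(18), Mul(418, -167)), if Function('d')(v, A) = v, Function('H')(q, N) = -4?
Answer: -69162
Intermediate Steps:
Function('Y')(X) = Add(-4, Mul(2, Pow(X, 2))) (Function('Y')(X) = Add(Add(Pow(X, 2), Mul(X, X)), -4) = Add(Add(Pow(X, 2), Pow(X, 2)), -4) = Add(Mul(2, Pow(X, 2)), -4) = Add(-4, Mul(2, Pow(X, 2))))
Add(Function('Y')(18), Mul(418, -167)) = Add(Add(-4, Mul(2, Pow(18, 2))), Mul(418, -167)) = Add(Add(-4, Mul(2, 324)), -69806) = Add(Add(-4, 648), -69806) = Add(644, -69806) = -69162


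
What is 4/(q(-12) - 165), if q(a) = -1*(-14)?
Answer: -4/151 ≈ -0.026490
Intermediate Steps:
q(a) = 14
4/(q(-12) - 165) = 4/(14 - 165) = 4/(-151) = -1/151*4 = -4/151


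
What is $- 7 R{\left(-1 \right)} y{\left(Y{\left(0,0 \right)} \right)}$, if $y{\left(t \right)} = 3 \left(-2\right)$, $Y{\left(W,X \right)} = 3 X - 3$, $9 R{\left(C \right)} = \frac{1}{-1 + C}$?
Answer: $- \frac{7}{3} \approx -2.3333$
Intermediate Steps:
$R{\left(C \right)} = \frac{1}{9 \left(-1 + C\right)}$
$Y{\left(W,X \right)} = -3 + 3 X$
$y{\left(t \right)} = -6$
$- 7 R{\left(-1 \right)} y{\left(Y{\left(0,0 \right)} \right)} = - 7 \frac{1}{9 \left(-1 - 1\right)} \left(-6\right) = - 7 \frac{1}{9 \left(-2\right)} \left(-6\right) = - 7 \cdot \frac{1}{9} \left(- \frac{1}{2}\right) \left(-6\right) = \left(-7\right) \left(- \frac{1}{18}\right) \left(-6\right) = \frac{7}{18} \left(-6\right) = - \frac{7}{3}$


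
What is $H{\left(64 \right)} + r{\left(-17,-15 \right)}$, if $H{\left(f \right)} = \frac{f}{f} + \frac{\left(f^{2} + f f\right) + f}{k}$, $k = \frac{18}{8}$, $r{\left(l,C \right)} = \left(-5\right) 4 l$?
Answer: $\frac{12031}{3} \approx 4010.3$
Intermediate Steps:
$r{\left(l,C \right)} = - 20 l$
$k = \frac{9}{4}$ ($k = 18 \cdot \frac{1}{8} = \frac{9}{4} \approx 2.25$)
$H{\left(f \right)} = 1 + \frac{4 f}{9} + \frac{8 f^{2}}{9}$ ($H{\left(f \right)} = \frac{f}{f} + \frac{\left(f^{2} + f f\right) + f}{\frac{9}{4}} = 1 + \left(\left(f^{2} + f^{2}\right) + f\right) \frac{4}{9} = 1 + \left(2 f^{2} + f\right) \frac{4}{9} = 1 + \left(f + 2 f^{2}\right) \frac{4}{9} = 1 + \left(\frac{4 f}{9} + \frac{8 f^{2}}{9}\right) = 1 + \frac{4 f}{9} + \frac{8 f^{2}}{9}$)
$H{\left(64 \right)} + r{\left(-17,-15 \right)} = \left(1 + \frac{4}{9} \cdot 64 + \frac{8 \cdot 64^{2}}{9}\right) - -340 = \left(1 + \frac{256}{9} + \frac{8}{9} \cdot 4096\right) + 340 = \left(1 + \frac{256}{9} + \frac{32768}{9}\right) + 340 = \frac{11011}{3} + 340 = \frac{12031}{3}$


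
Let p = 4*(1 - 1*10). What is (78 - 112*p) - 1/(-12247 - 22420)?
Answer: 142481371/34667 ≈ 4110.0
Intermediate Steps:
p = -36 (p = 4*(1 - 10) = 4*(-9) = -36)
(78 - 112*p) - 1/(-12247 - 22420) = (78 - 112*(-36)) - 1/(-12247 - 22420) = (78 + 4032) - 1/(-34667) = 4110 - 1*(-1/34667) = 4110 + 1/34667 = 142481371/34667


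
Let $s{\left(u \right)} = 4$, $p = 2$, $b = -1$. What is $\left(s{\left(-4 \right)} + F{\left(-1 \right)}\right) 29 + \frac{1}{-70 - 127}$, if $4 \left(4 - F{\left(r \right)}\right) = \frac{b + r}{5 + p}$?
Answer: $\frac{645555}{2758} \approx 234.07$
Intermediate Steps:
$F{\left(r \right)} = \frac{113}{28} - \frac{r}{28}$ ($F{\left(r \right)} = 4 - \frac{\left(-1 + r\right) \frac{1}{5 + 2}}{4} = 4 - \frac{\left(-1 + r\right) \frac{1}{7}}{4} = 4 - \frac{- \frac{1}{7} + \frac{r}{7}}{4} = 4 - \left(- \frac{1}{28} + \frac{r}{28}\right) = \frac{113}{28} - \frac{r}{28}$)
$\left(s{\left(-4 \right)} + F{\left(-1 \right)}\right) 29 + \frac{1}{-70 - 127} = \left(4 + \left(\frac{113}{28} - - \frac{1}{28}\right)\right) 29 + \frac{1}{-70 - 127} = \left(4 + \left(\frac{113}{28} + \frac{1}{28}\right)\right) 29 + \frac{1}{-197} = \left(4 + \frac{57}{14}\right) 29 - \frac{1}{197} = \frac{113}{14} \cdot 29 - \frac{1}{197} = \frac{3277}{14} - \frac{1}{197} = \frac{645555}{2758}$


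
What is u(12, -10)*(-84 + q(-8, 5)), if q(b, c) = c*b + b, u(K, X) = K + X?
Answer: -264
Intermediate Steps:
q(b, c) = b + b*c (q(b, c) = b*c + b = b + b*c)
u(12, -10)*(-84 + q(-8, 5)) = (12 - 10)*(-84 - 8*(1 + 5)) = 2*(-84 - 8*6) = 2*(-84 - 48) = 2*(-132) = -264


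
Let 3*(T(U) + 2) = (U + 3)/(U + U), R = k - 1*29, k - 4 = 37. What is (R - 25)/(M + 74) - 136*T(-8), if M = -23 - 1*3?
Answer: 4121/16 ≈ 257.56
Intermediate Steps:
k = 41 (k = 4 + 37 = 41)
R = 12 (R = 41 - 1*29 = 41 - 29 = 12)
M = -26 (M = -23 - 3 = -26)
T(U) = -2 + (3 + U)/(6*U) (T(U) = -2 + ((U + 3)/(U + U))/3 = -2 + ((3 + U)/((2*U)))/3 = -2 + ((3 + U)*(1/(2*U)))/3 = -2 + ((3 + U)/(2*U))/3 = -2 + (3 + U)/(6*U))
(R - 25)/(M + 74) - 136*T(-8) = (12 - 25)/(-26 + 74) - 68*(3 - 11*(-8))/(3*(-8)) = -13/48 - 68*(-1)*(3 + 88)/(3*8) = -13*1/48 - 68*(-1)*91/(3*8) = -13/48 - 136*(-91/48) = -13/48 + 1547/6 = 4121/16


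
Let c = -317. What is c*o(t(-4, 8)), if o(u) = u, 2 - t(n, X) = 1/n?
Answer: -2853/4 ≈ -713.25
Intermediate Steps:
t(n, X) = 2 - 1/n
c*o(t(-4, 8)) = -317*(2 - 1/(-4)) = -317*(2 - 1*(-1/4)) = -317*(2 + 1/4) = -317*9/4 = -2853/4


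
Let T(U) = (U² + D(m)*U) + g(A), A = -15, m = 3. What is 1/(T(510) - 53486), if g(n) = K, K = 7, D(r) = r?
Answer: 1/208151 ≈ 4.8042e-6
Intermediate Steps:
g(n) = 7
T(U) = 7 + U² + 3*U (T(U) = (U² + 3*U) + 7 = 7 + U² + 3*U)
1/(T(510) - 53486) = 1/((7 + 510² + 3*510) - 53486) = 1/((7 + 260100 + 1530) - 53486) = 1/(261637 - 53486) = 1/208151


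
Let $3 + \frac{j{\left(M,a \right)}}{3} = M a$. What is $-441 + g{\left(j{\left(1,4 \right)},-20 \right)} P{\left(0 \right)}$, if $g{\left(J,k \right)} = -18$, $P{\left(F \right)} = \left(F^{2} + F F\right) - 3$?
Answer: $-387$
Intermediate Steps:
$P{\left(F \right)} = -3 + 2 F^{2}$ ($P{\left(F \right)} = \left(F^{2} + F^{2}\right) - 3 = 2 F^{2} - 3 = -3 + 2 F^{2}$)
$j{\left(M,a \right)} = -9 + 3 M a$
$-441 + g{\left(j{\left(1,4 \right)},-20 \right)} P{\left(0 \right)} = -441 - 18 \left(-3 + 2 \cdot 0^{2}\right) = -441 - 18 \left(-3 + 2 \cdot 0\right) = -441 - 18 \left(-3 + 0\right) = -441 - -54 = -441 + 54 = -387$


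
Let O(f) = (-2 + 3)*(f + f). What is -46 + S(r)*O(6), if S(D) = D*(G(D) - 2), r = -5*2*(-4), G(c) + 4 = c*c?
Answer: 765074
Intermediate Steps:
G(c) = -4 + c² (G(c) = -4 + c*c = -4 + c²)
r = 40 (r = -10*(-4) = 40)
S(D) = D*(-6 + D²) (S(D) = D*((-4 + D²) - 2) = D*(-6 + D²))
O(f) = 2*f (O(f) = 1*(2*f) = 2*f)
-46 + S(r)*O(6) = -46 + (40*(-6 + 40²))*(2*6) = -46 + (40*(-6 + 1600))*12 = -46 + (40*1594)*12 = -46 + 63760*12 = -46 + 765120 = 765074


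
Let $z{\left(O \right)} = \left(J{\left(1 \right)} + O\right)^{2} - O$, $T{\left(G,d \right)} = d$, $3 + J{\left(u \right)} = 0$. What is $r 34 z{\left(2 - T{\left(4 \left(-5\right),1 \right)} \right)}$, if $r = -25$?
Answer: $-2550$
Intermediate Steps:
$J{\left(u \right)} = -3$ ($J{\left(u \right)} = -3 + 0 = -3$)
$z{\left(O \right)} = \left(-3 + O\right)^{2} - O$
$r 34 z{\left(2 - T{\left(4 \left(-5\right),1 \right)} \right)} = \left(-25\right) 34 \left(\left(-3 + \left(2 - 1\right)\right)^{2} - \left(2 - 1\right)\right) = - 850 \left(\left(-3 + \left(2 - 1\right)\right)^{2} - \left(2 - 1\right)\right) = - 850 \left(\left(-3 + 1\right)^{2} - 1\right) = - 850 \left(\left(-2\right)^{2} - 1\right) = - 850 \left(4 - 1\right) = \left(-850\right) 3 = -2550$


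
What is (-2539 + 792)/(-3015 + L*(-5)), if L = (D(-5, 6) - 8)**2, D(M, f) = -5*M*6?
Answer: 1747/103835 ≈ 0.016825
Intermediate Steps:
D(M, f) = -30*M
L = 20164 (L = (-30*(-5) - 8)**2 = (150 - 8)**2 = 142**2 = 20164)
(-2539 + 792)/(-3015 + L*(-5)) = (-2539 + 792)/(-3015 + 20164*(-5)) = -1747/(-3015 - 100820) = -1747/(-103835) = -1747*(-1/103835) = 1747/103835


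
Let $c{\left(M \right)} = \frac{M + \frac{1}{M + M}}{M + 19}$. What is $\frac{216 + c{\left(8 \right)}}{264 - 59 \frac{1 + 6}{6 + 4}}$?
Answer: $\frac{155735}{160344} \approx 0.97126$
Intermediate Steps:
$c{\left(M \right)} = \frac{M + \frac{1}{2 M}}{19 + M}$
$\frac{216 + c{\left(8 \right)}}{264 - 59 \frac{1 + 6}{6 + 4}} = \frac{216 + \frac{\frac{1}{2} + 8^{2}}{8 \left(19 + 8\right)}}{264 - 59 \frac{1 + 6}{6 + 4}} = \frac{216 + \frac{\frac{1}{2} + 64}{8 \cdot 27}}{264 - 59 \cdot \frac{7}{10}} = \frac{216 + \frac{1}{8} \cdot \frac{1}{27} \cdot \frac{129}{2}}{264 - 59 \cdot 7 \cdot \frac{1}{10}} = \frac{216 + \frac{43}{144}}{264 - \frac{413}{10}} = \frac{31147}{144 \left(264 - \frac{413}{10}\right)} = \frac{31147}{144 \cdot \frac{2227}{10}} = \frac{31147}{144} \cdot \frac{10}{2227} = \frac{155735}{160344}$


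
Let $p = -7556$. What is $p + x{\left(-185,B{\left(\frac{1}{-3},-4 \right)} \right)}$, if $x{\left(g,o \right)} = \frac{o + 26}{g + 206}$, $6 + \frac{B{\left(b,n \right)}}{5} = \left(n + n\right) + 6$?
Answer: $- \frac{22670}{3} \approx -7556.7$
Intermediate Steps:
$B{\left(b,n \right)} = 10 n$ ($B{\left(b,n \right)} = -30 + 5 \left(\left(n + n\right) + 6\right) = -30 + 5 \left(2 n + 6\right) = -30 + 5 \left(6 + 2 n\right) = -30 + \left(30 + 10 n\right) = 10 n$)
$x{\left(g,o \right)} = \frac{26 + o}{206 + g}$
$p + x{\left(-185,B{\left(\frac{1}{-3},-4 \right)} \right)} = -7556 + \frac{26 + 10 \left(-4\right)}{206 - 185} = -7556 + \frac{26 - 40}{21} = -7556 + \frac{1}{21} \left(-14\right) = -7556 - \frac{2}{3} = - \frac{22670}{3}$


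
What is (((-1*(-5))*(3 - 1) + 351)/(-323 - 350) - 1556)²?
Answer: 1097358907401/452929 ≈ 2.4228e+6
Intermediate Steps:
(((-1*(-5))*(3 - 1) + 351)/(-323 - 350) - 1556)² = ((5*2 + 351)/(-673) - 1556)² = ((10 + 351)*(-1/673) - 1556)² = (361*(-1/673) - 1556)² = (-361/673 - 1556)² = (-1047549/673)² = 1097358907401/452929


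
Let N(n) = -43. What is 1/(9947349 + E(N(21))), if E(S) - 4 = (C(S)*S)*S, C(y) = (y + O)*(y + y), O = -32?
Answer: 1/21873403 ≈ 4.5718e-8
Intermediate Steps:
C(y) = 2*y*(-32 + y) (C(y) = (y - 32)*(y + y) = (-32 + y)*(2*y) = 2*y*(-32 + y))
E(S) = 4 + 2*S**3*(-32 + S) (E(S) = 4 + ((2*S*(-32 + S))*S)*S = 4 + (2*S**2*(-32 + S))*S = 4 + 2*S**3*(-32 + S))
1/(9947349 + E(N(21))) = 1/(9947349 + (4 + 2*(-43)**3*(-32 - 43))) = 1/(9947349 + (4 + 2*(-79507)*(-75))) = 1/(9947349 + (4 + 11926050)) = 1/(9947349 + 11926054) = 1/21873403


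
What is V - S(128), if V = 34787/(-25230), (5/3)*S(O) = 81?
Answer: -252193/5046 ≈ -49.979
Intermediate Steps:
S(O) = 243/5 (S(O) = (3/5)*81 = 243/5)
V = -34787/25230 (V = 34787*(-1/25230) = -34787/25230 ≈ -1.3788)
V - S(128) = -34787/25230 - 1*243/5 = -34787/25230 - 243/5 = -252193/5046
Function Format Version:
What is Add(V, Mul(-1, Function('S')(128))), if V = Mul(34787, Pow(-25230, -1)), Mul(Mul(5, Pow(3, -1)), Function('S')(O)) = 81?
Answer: Rational(-252193, 5046) ≈ -49.979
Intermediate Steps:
Function('S')(O) = Rational(243, 5) (Function('S')(O) = Mul(Rational(3, 5), 81) = Rational(243, 5))
V = Rational(-34787, 25230) (V = Mul(34787, Rational(-1, 25230)) = Rational(-34787, 25230) ≈ -1.3788)
Add(V, Mul(-1, Function('S')(128))) = Add(Rational(-34787, 25230), Mul(-1, Rational(243, 5))) = Add(Rational(-34787, 25230), Rational(-243, 5)) = Rational(-252193, 5046)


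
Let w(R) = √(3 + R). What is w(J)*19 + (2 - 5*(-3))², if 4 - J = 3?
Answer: 327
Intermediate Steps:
J = 1 (J = 4 - 1*3 = 4 - 3 = 1)
w(J)*19 + (2 - 5*(-3))² = √(3 + 1)*19 + (2 - 5*(-3))² = √4*19 + (2 + 15)² = 2*19 + 17² = 38 + 289 = 327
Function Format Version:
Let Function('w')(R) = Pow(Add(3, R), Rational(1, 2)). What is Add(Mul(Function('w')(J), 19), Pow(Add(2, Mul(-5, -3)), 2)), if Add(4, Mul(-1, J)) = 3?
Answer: 327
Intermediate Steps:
J = 1 (J = Add(4, Mul(-1, 3)) = Add(4, -3) = 1)
Add(Mul(Function('w')(J), 19), Pow(Add(2, Mul(-5, -3)), 2)) = Add(Mul(Pow(Add(3, 1), Rational(1, 2)), 19), Pow(Add(2, Mul(-5, -3)), 2)) = Add(Mul(Pow(4, Rational(1, 2)), 19), Pow(Add(2, 15), 2)) = Add(Mul(2, 19), Pow(17, 2)) = Add(38, 289) = 327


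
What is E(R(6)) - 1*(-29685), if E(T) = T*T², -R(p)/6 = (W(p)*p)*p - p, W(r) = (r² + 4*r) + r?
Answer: -2875403418315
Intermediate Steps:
W(r) = r² + 5*r
R(p) = 6*p - 6*p³*(5 + p) (R(p) = -6*(((p*(5 + p))*p)*p - p) = -6*((p²*(5 + p))*p - p) = -6*(p³*(5 + p) - p) = -6*(-p + p³*(5 + p)) = 6*p - 6*p³*(5 + p))
E(T) = T³
E(R(6)) - 1*(-29685) = (-6*6*(-1 + 6²*(5 + 6)))³ - 1*(-29685) = (-6*6*(-1 + 36*11))³ + 29685 = (-6*6*(-1 + 396))³ + 29685 = (-6*6*395)³ + 29685 = (-14220)³ + 29685 = -2875403448000 + 29685 = -2875403418315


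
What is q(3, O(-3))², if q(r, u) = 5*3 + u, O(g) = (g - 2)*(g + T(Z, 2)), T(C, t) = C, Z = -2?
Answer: 1600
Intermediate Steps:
O(g) = (-2 + g)² (O(g) = (g - 2)*(g - 2) = (-2 + g)*(-2 + g) = (-2 + g)²)
q(r, u) = 15 + u
q(3, O(-3))² = (15 + (4 + (-3)² - 4*(-3)))² = (15 + (4 + 9 + 12))² = (15 + 25)² = 40² = 1600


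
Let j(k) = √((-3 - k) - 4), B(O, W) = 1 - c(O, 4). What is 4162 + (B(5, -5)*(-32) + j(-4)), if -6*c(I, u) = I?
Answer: 12310/3 + I*√3 ≈ 4103.3 + 1.732*I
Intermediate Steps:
c(I, u) = -I/6
B(O, W) = 1 + O/6 (B(O, W) = 1 - (-1)*O/6 = 1 + O/6)
j(k) = √(-7 - k)
4162 + (B(5, -5)*(-32) + j(-4)) = 4162 + ((1 + (⅙)*5)*(-32) + √(-7 - 1*(-4))) = 4162 + ((1 + ⅚)*(-32) + √(-7 + 4)) = 4162 + ((11/6)*(-32) + √(-3)) = 4162 + (-176/3 + I*√3) = 12310/3 + I*√3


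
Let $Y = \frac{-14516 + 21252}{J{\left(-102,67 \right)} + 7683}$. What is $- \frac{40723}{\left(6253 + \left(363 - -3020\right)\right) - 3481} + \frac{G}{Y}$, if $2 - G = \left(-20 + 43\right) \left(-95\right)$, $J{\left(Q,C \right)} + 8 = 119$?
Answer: $\frac{52320303481}{20730040} \approx 2523.9$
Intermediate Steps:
$J{\left(Q,C \right)} = 111$ ($J{\left(Q,C \right)} = -8 + 119 = 111$)
$Y = \frac{3368}{3897}$ ($Y = \frac{-14516 + 21252}{111 + 7683} = \frac{6736}{7794} = 6736 \cdot \frac{1}{7794} = \frac{3368}{3897} \approx 0.86425$)
$G = 2187$ ($G = 2 - \left(-20 + 43\right) \left(-95\right) = 2 - 23 \left(-95\right) = 2 - -2185 = 2 + 2185 = 2187$)
$- \frac{40723}{\left(6253 + \left(363 - -3020\right)\right) - 3481} + \frac{G}{Y} = - \frac{40723}{\left(6253 + \left(363 - -3020\right)\right) - 3481} + \frac{2187}{\frac{3368}{3897}} = - \frac{40723}{\left(6253 + \left(363 + 3020\right)\right) - 3481} + 2187 \cdot \frac{3897}{3368} = - \frac{40723}{\left(6253 + 3383\right) - 3481} + \frac{8522739}{3368} = - \frac{40723}{9636 - 3481} + \frac{8522739}{3368} = - \frac{40723}{6155} + \frac{8522739}{3368} = \frac{52320303481}{20730040}$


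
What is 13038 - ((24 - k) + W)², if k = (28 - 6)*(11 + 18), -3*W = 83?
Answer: -3588283/9 ≈ -3.9870e+5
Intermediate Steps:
W = -83/3 (W = -⅓*83 = -83/3 ≈ -27.667)
k = 638 (k = 22*29 = 638)
13038 - ((24 - k) + W)² = 13038 - ((24 - 1*638) - 83/3)² = 13038 - ((24 - 638) - 83/3)² = 13038 - (-614 - 83/3)² = 13038 - (-1925/3)² = 13038 - 1*3705625/9 = 13038 - 3705625/9 = -3588283/9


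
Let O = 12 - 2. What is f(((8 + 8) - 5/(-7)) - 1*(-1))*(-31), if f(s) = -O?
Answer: 310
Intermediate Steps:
O = 10
f(s) = -10 (f(s) = -1*10 = -10)
f(((8 + 8) - 5/(-7)) - 1*(-1))*(-31) = -10*(-31) = 310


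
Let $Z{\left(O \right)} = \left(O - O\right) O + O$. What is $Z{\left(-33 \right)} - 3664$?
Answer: $-3697$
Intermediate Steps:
$Z{\left(O \right)} = O$ ($Z{\left(O \right)} = 0 O + O = 0 + O = O$)
$Z{\left(-33 \right)} - 3664 = -33 - 3664 = -3697$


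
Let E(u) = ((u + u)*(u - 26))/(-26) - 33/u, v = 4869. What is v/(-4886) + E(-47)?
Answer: -788780567/2985346 ≈ -264.22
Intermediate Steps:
E(u) = -33/u - u*(-26 + u)/13 (E(u) = ((2*u)*(-26 + u))*(-1/26) - 33/u = (2*u*(-26 + u))*(-1/26) - 33/u = -u*(-26 + u)/13 - 33/u = -33/u - u*(-26 + u)/13)
v/(-4886) + E(-47) = 4869/(-4886) + (1/13)*(-429 + (-47)**2*(26 - 1*(-47)))/(-47) = 4869*(-1/4886) + (1/13)*(-1/47)*(-429 + 2209*(26 + 47)) = -4869/4886 + (1/13)*(-1/47)*(-429 + 2209*73) = -4869/4886 + (1/13)*(-1/47)*(-429 + 161257) = -4869/4886 + (1/13)*(-1/47)*160828 = -4869/4886 - 160828/611 = -788780567/2985346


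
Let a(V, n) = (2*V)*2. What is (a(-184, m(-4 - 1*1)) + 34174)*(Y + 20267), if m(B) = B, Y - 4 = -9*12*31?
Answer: 565871274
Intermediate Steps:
Y = -3344 (Y = 4 - 9*12*31 = 4 - 108*31 = 4 - 3348 = -3344)
a(V, n) = 4*V
(a(-184, m(-4 - 1*1)) + 34174)*(Y + 20267) = (4*(-184) + 34174)*(-3344 + 20267) = (-736 + 34174)*16923 = 33438*16923 = 565871274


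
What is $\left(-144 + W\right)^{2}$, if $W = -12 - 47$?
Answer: $41209$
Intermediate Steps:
$W = -59$
$\left(-144 + W\right)^{2} = \left(-144 - 59\right)^{2} = \left(-203\right)^{2} = 41209$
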